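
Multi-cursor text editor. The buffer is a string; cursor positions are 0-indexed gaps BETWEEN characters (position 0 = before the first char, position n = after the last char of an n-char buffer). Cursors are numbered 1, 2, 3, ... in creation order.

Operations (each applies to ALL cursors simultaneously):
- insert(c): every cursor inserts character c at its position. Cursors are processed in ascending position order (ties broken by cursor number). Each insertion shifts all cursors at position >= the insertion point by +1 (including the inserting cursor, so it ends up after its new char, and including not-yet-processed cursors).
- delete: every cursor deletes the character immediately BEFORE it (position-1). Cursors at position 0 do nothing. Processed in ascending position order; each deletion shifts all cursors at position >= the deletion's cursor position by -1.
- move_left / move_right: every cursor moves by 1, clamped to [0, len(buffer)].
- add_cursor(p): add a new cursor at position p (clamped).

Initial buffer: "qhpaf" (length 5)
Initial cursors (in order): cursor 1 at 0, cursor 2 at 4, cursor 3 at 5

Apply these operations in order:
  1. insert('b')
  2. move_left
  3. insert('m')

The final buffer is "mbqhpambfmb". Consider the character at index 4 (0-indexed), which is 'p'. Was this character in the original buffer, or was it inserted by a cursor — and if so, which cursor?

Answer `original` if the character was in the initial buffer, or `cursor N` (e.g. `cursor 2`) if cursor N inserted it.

After op 1 (insert('b')): buffer="bqhpabfb" (len 8), cursors c1@1 c2@6 c3@8, authorship 1....2.3
After op 2 (move_left): buffer="bqhpabfb" (len 8), cursors c1@0 c2@5 c3@7, authorship 1....2.3
After op 3 (insert('m')): buffer="mbqhpambfmb" (len 11), cursors c1@1 c2@7 c3@10, authorship 11....22.33
Authorship (.=original, N=cursor N): 1 1 . . . . 2 2 . 3 3
Index 4: author = original

Answer: original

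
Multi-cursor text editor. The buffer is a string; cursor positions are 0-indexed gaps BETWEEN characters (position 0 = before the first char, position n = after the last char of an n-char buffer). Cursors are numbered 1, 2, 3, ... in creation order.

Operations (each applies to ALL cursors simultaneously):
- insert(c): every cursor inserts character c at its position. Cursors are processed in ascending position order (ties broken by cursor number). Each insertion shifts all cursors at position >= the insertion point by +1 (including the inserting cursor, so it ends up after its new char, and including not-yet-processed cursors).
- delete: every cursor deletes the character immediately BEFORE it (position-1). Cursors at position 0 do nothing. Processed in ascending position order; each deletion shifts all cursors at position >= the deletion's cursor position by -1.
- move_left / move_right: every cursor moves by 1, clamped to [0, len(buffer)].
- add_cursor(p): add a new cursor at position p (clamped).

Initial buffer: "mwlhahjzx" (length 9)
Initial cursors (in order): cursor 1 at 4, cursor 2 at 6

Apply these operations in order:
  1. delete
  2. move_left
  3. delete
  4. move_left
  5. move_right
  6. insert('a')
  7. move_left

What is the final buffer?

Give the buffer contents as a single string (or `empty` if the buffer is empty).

After op 1 (delete): buffer="mwlajzx" (len 7), cursors c1@3 c2@4, authorship .......
After op 2 (move_left): buffer="mwlajzx" (len 7), cursors c1@2 c2@3, authorship .......
After op 3 (delete): buffer="majzx" (len 5), cursors c1@1 c2@1, authorship .....
After op 4 (move_left): buffer="majzx" (len 5), cursors c1@0 c2@0, authorship .....
After op 5 (move_right): buffer="majzx" (len 5), cursors c1@1 c2@1, authorship .....
After op 6 (insert('a')): buffer="maaajzx" (len 7), cursors c1@3 c2@3, authorship .12....
After op 7 (move_left): buffer="maaajzx" (len 7), cursors c1@2 c2@2, authorship .12....

Answer: maaajzx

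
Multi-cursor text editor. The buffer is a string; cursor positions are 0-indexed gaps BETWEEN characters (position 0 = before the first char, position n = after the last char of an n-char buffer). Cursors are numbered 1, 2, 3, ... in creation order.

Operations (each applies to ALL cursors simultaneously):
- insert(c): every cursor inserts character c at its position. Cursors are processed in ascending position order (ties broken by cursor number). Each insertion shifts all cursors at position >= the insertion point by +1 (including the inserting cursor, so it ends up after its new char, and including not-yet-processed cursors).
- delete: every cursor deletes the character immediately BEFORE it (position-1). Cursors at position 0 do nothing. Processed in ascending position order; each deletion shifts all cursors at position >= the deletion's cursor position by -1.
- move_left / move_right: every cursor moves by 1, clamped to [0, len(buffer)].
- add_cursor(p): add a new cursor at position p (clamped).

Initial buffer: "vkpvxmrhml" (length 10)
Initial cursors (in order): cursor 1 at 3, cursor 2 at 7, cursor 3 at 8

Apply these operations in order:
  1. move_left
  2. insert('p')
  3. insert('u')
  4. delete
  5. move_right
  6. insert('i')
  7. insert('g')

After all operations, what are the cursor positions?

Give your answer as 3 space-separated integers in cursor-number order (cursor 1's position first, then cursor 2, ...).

Answer: 6 13 17

Derivation:
After op 1 (move_left): buffer="vkpvxmrhml" (len 10), cursors c1@2 c2@6 c3@7, authorship ..........
After op 2 (insert('p')): buffer="vkppvxmprphml" (len 13), cursors c1@3 c2@8 c3@10, authorship ..1....2.3...
After op 3 (insert('u')): buffer="vkpupvxmpurpuhml" (len 16), cursors c1@4 c2@10 c3@13, authorship ..11....22.33...
After op 4 (delete): buffer="vkppvxmprphml" (len 13), cursors c1@3 c2@8 c3@10, authorship ..1....2.3...
After op 5 (move_right): buffer="vkppvxmprphml" (len 13), cursors c1@4 c2@9 c3@11, authorship ..1....2.3...
After op 6 (insert('i')): buffer="vkppivxmpriphiml" (len 16), cursors c1@5 c2@11 c3@14, authorship ..1.1...2.23.3..
After op 7 (insert('g')): buffer="vkppigvxmprigphigml" (len 19), cursors c1@6 c2@13 c3@17, authorship ..1.11...2.223.33..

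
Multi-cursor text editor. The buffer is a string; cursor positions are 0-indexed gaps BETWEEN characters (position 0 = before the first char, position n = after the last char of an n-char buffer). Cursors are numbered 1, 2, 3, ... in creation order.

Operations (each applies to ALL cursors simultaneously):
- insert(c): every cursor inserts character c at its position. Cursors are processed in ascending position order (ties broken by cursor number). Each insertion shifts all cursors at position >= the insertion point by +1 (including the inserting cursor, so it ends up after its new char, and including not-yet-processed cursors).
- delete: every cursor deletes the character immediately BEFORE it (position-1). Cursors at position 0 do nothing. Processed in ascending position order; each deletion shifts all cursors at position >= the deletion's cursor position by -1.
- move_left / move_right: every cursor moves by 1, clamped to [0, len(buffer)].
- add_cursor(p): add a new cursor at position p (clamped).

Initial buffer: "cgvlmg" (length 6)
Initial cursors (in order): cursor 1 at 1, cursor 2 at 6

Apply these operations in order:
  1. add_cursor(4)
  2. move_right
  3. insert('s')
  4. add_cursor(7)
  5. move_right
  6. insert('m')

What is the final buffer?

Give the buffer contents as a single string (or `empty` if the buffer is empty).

After op 1 (add_cursor(4)): buffer="cgvlmg" (len 6), cursors c1@1 c3@4 c2@6, authorship ......
After op 2 (move_right): buffer="cgvlmg" (len 6), cursors c1@2 c3@5 c2@6, authorship ......
After op 3 (insert('s')): buffer="cgsvlmsgs" (len 9), cursors c1@3 c3@7 c2@9, authorship ..1...3.2
After op 4 (add_cursor(7)): buffer="cgsvlmsgs" (len 9), cursors c1@3 c3@7 c4@7 c2@9, authorship ..1...3.2
After op 5 (move_right): buffer="cgsvlmsgs" (len 9), cursors c1@4 c3@8 c4@8 c2@9, authorship ..1...3.2
After op 6 (insert('m')): buffer="cgsvmlmsgmmsm" (len 13), cursors c1@5 c3@11 c4@11 c2@13, authorship ..1.1..3.3422

Answer: cgsvmlmsgmmsm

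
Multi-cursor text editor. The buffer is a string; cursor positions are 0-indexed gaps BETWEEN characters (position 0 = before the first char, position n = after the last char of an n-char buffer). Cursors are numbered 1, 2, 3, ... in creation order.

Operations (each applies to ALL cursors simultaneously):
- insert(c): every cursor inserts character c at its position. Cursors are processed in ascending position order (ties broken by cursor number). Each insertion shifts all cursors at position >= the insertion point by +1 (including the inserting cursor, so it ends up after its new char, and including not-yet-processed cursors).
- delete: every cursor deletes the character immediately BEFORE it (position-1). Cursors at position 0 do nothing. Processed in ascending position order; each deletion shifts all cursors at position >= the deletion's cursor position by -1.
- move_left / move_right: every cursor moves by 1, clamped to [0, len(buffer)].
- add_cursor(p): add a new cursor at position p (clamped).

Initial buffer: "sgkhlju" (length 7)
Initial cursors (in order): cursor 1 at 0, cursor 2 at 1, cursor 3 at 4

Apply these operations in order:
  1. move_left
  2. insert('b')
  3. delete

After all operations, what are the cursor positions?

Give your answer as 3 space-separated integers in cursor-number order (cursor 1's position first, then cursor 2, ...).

After op 1 (move_left): buffer="sgkhlju" (len 7), cursors c1@0 c2@0 c3@3, authorship .......
After op 2 (insert('b')): buffer="bbsgkbhlju" (len 10), cursors c1@2 c2@2 c3@6, authorship 12...3....
After op 3 (delete): buffer="sgkhlju" (len 7), cursors c1@0 c2@0 c3@3, authorship .......

Answer: 0 0 3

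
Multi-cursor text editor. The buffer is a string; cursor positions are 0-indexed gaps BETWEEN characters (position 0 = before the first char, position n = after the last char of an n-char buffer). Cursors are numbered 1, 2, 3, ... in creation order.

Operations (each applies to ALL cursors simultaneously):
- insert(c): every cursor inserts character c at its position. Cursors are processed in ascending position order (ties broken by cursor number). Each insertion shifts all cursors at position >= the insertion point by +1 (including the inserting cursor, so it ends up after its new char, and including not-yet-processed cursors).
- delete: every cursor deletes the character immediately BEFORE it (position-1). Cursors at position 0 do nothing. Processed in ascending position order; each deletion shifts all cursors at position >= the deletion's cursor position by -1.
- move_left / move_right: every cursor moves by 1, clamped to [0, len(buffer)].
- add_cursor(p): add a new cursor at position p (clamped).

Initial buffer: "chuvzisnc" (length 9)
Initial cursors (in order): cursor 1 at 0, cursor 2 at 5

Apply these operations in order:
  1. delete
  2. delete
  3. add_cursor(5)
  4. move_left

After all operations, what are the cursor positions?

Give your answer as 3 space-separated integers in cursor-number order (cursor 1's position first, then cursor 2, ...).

Answer: 0 2 4

Derivation:
After op 1 (delete): buffer="chuvisnc" (len 8), cursors c1@0 c2@4, authorship ........
After op 2 (delete): buffer="chuisnc" (len 7), cursors c1@0 c2@3, authorship .......
After op 3 (add_cursor(5)): buffer="chuisnc" (len 7), cursors c1@0 c2@3 c3@5, authorship .......
After op 4 (move_left): buffer="chuisnc" (len 7), cursors c1@0 c2@2 c3@4, authorship .......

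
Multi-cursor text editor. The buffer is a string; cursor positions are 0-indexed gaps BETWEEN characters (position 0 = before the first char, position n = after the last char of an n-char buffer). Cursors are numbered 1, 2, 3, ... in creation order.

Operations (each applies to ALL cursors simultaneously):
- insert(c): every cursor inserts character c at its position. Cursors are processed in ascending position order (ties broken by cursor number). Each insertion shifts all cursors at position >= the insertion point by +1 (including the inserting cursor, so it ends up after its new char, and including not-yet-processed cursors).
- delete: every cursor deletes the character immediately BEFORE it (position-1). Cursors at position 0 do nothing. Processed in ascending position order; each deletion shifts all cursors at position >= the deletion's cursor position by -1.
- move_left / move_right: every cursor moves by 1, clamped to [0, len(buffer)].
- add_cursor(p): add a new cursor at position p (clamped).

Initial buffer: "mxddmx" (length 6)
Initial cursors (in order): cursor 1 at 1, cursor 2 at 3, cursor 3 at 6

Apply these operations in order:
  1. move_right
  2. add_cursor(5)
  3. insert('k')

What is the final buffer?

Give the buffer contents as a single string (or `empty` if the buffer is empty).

After op 1 (move_right): buffer="mxddmx" (len 6), cursors c1@2 c2@4 c3@6, authorship ......
After op 2 (add_cursor(5)): buffer="mxddmx" (len 6), cursors c1@2 c2@4 c4@5 c3@6, authorship ......
After op 3 (insert('k')): buffer="mxkddkmkxk" (len 10), cursors c1@3 c2@6 c4@8 c3@10, authorship ..1..2.4.3

Answer: mxkddkmkxk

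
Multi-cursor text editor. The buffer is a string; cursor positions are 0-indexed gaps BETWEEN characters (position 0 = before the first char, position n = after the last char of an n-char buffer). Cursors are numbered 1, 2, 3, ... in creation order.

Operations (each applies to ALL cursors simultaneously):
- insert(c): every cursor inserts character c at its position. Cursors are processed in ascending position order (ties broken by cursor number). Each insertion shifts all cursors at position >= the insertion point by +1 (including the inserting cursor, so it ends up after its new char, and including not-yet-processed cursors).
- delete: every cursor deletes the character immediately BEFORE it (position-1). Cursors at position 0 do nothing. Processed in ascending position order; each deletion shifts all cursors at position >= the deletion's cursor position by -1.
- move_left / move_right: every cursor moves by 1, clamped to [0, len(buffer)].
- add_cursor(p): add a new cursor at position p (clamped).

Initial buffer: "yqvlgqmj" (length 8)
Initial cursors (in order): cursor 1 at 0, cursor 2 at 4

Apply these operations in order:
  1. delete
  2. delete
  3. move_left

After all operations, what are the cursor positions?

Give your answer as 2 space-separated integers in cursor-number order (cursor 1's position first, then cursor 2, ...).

After op 1 (delete): buffer="yqvgqmj" (len 7), cursors c1@0 c2@3, authorship .......
After op 2 (delete): buffer="yqgqmj" (len 6), cursors c1@0 c2@2, authorship ......
After op 3 (move_left): buffer="yqgqmj" (len 6), cursors c1@0 c2@1, authorship ......

Answer: 0 1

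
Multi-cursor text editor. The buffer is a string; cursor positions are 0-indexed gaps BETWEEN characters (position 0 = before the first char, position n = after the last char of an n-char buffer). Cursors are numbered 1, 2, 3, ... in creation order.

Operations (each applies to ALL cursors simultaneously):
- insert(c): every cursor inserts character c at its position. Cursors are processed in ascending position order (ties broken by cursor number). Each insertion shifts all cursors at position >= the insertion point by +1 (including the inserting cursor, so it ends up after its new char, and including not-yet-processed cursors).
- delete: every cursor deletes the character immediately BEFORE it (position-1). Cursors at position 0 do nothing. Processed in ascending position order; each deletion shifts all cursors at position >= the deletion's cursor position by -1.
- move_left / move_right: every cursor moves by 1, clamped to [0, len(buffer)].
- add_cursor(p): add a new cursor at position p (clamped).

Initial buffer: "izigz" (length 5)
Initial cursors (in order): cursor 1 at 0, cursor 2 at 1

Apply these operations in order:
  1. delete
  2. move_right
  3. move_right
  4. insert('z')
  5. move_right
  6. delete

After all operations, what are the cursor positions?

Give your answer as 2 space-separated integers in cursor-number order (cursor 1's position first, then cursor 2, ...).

After op 1 (delete): buffer="zigz" (len 4), cursors c1@0 c2@0, authorship ....
After op 2 (move_right): buffer="zigz" (len 4), cursors c1@1 c2@1, authorship ....
After op 3 (move_right): buffer="zigz" (len 4), cursors c1@2 c2@2, authorship ....
After op 4 (insert('z')): buffer="zizzgz" (len 6), cursors c1@4 c2@4, authorship ..12..
After op 5 (move_right): buffer="zizzgz" (len 6), cursors c1@5 c2@5, authorship ..12..
After op 6 (delete): buffer="zizz" (len 4), cursors c1@3 c2@3, authorship ..1.

Answer: 3 3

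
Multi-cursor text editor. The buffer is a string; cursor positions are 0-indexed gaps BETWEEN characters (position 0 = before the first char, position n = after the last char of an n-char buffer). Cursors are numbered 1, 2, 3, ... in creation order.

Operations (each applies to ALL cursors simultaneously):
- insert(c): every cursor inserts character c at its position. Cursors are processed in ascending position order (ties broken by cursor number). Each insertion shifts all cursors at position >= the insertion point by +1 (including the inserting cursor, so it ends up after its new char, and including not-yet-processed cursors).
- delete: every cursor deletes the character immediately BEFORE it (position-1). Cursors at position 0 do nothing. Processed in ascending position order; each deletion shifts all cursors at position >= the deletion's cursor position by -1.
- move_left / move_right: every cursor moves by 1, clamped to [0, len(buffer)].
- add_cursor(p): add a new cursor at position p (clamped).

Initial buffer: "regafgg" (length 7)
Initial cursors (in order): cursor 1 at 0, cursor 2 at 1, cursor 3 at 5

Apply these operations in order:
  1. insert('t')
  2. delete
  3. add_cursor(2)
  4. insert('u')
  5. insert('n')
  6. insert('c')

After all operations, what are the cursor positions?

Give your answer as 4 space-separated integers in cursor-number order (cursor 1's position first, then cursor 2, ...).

Answer: 3 7 17 11

Derivation:
After op 1 (insert('t')): buffer="trtegaftgg" (len 10), cursors c1@1 c2@3 c3@8, authorship 1.2....3..
After op 2 (delete): buffer="regafgg" (len 7), cursors c1@0 c2@1 c3@5, authorship .......
After op 3 (add_cursor(2)): buffer="regafgg" (len 7), cursors c1@0 c2@1 c4@2 c3@5, authorship .......
After op 4 (insert('u')): buffer="urueugafugg" (len 11), cursors c1@1 c2@3 c4@5 c3@9, authorship 1.2.4...3..
After op 5 (insert('n')): buffer="unruneungafungg" (len 15), cursors c1@2 c2@5 c4@8 c3@13, authorship 11.22.44...33..
After op 6 (insert('c')): buffer="uncrunceuncgafuncgg" (len 19), cursors c1@3 c2@7 c4@11 c3@17, authorship 111.222.444...333..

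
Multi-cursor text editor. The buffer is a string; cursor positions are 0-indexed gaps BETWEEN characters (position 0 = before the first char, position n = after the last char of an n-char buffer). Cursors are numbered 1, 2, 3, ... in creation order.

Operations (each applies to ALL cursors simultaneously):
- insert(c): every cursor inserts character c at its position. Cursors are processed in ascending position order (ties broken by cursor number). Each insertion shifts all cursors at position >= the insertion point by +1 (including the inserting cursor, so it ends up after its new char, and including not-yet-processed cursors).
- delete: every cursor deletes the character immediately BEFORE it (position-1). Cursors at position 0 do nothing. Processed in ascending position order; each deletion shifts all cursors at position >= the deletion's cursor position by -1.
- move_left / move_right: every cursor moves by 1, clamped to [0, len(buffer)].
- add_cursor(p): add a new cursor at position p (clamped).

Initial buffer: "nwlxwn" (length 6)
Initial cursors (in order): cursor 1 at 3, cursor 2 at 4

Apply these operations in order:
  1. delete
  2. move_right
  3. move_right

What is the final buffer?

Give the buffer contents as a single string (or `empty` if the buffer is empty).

Answer: nwwn

Derivation:
After op 1 (delete): buffer="nwwn" (len 4), cursors c1@2 c2@2, authorship ....
After op 2 (move_right): buffer="nwwn" (len 4), cursors c1@3 c2@3, authorship ....
After op 3 (move_right): buffer="nwwn" (len 4), cursors c1@4 c2@4, authorship ....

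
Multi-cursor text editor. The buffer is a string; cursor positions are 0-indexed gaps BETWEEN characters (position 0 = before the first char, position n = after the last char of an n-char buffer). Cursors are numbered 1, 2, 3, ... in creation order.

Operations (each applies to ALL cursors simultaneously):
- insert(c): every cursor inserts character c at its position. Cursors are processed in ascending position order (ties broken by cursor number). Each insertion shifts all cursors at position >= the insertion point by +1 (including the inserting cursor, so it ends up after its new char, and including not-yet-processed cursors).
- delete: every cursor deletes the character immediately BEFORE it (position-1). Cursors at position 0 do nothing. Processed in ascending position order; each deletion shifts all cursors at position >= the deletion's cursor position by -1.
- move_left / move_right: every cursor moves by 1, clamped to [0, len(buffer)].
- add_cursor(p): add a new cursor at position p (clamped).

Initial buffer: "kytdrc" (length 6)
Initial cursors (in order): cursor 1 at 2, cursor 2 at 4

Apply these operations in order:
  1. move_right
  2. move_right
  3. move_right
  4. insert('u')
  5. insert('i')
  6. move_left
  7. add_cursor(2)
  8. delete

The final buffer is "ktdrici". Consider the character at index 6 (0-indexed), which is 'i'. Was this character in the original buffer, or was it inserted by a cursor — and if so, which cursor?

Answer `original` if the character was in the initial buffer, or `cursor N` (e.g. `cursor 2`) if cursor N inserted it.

After op 1 (move_right): buffer="kytdrc" (len 6), cursors c1@3 c2@5, authorship ......
After op 2 (move_right): buffer="kytdrc" (len 6), cursors c1@4 c2@6, authorship ......
After op 3 (move_right): buffer="kytdrc" (len 6), cursors c1@5 c2@6, authorship ......
After op 4 (insert('u')): buffer="kytdrucu" (len 8), cursors c1@6 c2@8, authorship .....1.2
After op 5 (insert('i')): buffer="kytdruicui" (len 10), cursors c1@7 c2@10, authorship .....11.22
After op 6 (move_left): buffer="kytdruicui" (len 10), cursors c1@6 c2@9, authorship .....11.22
After op 7 (add_cursor(2)): buffer="kytdruicui" (len 10), cursors c3@2 c1@6 c2@9, authorship .....11.22
After op 8 (delete): buffer="ktdrici" (len 7), cursors c3@1 c1@4 c2@6, authorship ....1.2
Authorship (.=original, N=cursor N): . . . . 1 . 2
Index 6: author = 2

Answer: cursor 2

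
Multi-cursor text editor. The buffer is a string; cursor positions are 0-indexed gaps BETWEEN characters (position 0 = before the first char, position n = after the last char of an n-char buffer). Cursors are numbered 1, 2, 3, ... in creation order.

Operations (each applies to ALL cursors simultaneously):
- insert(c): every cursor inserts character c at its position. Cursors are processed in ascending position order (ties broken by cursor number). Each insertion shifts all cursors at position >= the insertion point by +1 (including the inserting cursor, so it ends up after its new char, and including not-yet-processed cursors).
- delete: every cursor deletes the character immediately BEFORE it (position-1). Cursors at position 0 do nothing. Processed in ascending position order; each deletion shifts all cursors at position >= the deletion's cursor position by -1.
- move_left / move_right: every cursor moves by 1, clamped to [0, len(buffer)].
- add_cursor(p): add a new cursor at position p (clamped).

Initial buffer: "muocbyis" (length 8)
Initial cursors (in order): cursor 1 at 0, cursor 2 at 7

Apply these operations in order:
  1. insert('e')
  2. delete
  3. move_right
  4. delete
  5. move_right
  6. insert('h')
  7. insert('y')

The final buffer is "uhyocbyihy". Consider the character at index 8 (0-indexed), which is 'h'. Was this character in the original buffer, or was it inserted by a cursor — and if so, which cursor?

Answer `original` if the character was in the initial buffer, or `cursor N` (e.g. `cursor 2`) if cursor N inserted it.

After op 1 (insert('e')): buffer="emuocbyies" (len 10), cursors c1@1 c2@9, authorship 1.......2.
After op 2 (delete): buffer="muocbyis" (len 8), cursors c1@0 c2@7, authorship ........
After op 3 (move_right): buffer="muocbyis" (len 8), cursors c1@1 c2@8, authorship ........
After op 4 (delete): buffer="uocbyi" (len 6), cursors c1@0 c2@6, authorship ......
After op 5 (move_right): buffer="uocbyi" (len 6), cursors c1@1 c2@6, authorship ......
After op 6 (insert('h')): buffer="uhocbyih" (len 8), cursors c1@2 c2@8, authorship .1.....2
After op 7 (insert('y')): buffer="uhyocbyihy" (len 10), cursors c1@3 c2@10, authorship .11.....22
Authorship (.=original, N=cursor N): . 1 1 . . . . . 2 2
Index 8: author = 2

Answer: cursor 2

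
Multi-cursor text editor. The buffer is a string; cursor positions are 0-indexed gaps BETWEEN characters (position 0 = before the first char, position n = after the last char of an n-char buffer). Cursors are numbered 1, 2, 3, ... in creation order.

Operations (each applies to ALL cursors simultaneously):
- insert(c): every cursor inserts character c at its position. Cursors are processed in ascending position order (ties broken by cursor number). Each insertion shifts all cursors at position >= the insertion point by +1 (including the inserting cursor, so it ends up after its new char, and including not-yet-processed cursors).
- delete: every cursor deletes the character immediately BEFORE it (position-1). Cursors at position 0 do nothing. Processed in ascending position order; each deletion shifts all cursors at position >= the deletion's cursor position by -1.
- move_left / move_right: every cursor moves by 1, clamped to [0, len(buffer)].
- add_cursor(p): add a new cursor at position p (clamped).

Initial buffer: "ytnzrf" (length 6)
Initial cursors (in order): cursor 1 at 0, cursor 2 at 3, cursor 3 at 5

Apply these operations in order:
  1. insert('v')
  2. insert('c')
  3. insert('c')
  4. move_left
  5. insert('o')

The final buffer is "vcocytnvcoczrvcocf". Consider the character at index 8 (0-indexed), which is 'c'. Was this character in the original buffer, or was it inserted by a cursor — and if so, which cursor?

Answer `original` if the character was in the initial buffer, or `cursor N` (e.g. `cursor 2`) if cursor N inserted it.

Answer: cursor 2

Derivation:
After op 1 (insert('v')): buffer="vytnvzrvf" (len 9), cursors c1@1 c2@5 c3@8, authorship 1...2..3.
After op 2 (insert('c')): buffer="vcytnvczrvcf" (len 12), cursors c1@2 c2@7 c3@11, authorship 11...22..33.
After op 3 (insert('c')): buffer="vccytnvcczrvccf" (len 15), cursors c1@3 c2@9 c3@14, authorship 111...222..333.
After op 4 (move_left): buffer="vccytnvcczrvccf" (len 15), cursors c1@2 c2@8 c3@13, authorship 111...222..333.
After op 5 (insert('o')): buffer="vcocytnvcoczrvcocf" (len 18), cursors c1@3 c2@10 c3@16, authorship 1111...2222..3333.
Authorship (.=original, N=cursor N): 1 1 1 1 . . . 2 2 2 2 . . 3 3 3 3 .
Index 8: author = 2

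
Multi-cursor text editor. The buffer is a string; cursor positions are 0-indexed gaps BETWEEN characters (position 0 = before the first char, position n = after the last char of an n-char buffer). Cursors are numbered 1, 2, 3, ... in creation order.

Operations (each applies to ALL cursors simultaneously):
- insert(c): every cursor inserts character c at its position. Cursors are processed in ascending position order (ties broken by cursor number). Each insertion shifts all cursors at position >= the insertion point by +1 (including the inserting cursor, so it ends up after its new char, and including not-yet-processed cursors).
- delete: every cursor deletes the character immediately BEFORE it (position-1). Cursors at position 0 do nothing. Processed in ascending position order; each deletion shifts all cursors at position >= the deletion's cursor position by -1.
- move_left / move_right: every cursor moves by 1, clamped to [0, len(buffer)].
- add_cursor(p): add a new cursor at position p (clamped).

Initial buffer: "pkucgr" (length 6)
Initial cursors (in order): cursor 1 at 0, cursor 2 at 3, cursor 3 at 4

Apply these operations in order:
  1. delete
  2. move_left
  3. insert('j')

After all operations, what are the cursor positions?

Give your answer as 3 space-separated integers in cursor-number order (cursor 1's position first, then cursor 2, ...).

Answer: 1 4 4

Derivation:
After op 1 (delete): buffer="pkgr" (len 4), cursors c1@0 c2@2 c3@2, authorship ....
After op 2 (move_left): buffer="pkgr" (len 4), cursors c1@0 c2@1 c3@1, authorship ....
After op 3 (insert('j')): buffer="jpjjkgr" (len 7), cursors c1@1 c2@4 c3@4, authorship 1.23...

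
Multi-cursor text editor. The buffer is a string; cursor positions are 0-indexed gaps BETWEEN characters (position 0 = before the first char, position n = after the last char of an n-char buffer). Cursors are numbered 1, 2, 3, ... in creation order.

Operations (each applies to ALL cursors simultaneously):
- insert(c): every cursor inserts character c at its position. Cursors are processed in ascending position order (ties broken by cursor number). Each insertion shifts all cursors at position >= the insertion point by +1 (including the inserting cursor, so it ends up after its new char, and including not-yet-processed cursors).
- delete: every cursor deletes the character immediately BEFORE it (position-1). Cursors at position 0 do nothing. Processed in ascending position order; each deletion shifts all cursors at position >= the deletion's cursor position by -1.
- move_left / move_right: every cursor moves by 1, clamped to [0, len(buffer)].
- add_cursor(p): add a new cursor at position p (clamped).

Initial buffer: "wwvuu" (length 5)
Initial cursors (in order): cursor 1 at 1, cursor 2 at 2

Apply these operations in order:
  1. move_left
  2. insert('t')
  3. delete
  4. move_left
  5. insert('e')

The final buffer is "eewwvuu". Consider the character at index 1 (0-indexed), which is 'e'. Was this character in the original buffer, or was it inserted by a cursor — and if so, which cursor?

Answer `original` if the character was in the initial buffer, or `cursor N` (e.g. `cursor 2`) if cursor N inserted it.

Answer: cursor 2

Derivation:
After op 1 (move_left): buffer="wwvuu" (len 5), cursors c1@0 c2@1, authorship .....
After op 2 (insert('t')): buffer="twtwvuu" (len 7), cursors c1@1 c2@3, authorship 1.2....
After op 3 (delete): buffer="wwvuu" (len 5), cursors c1@0 c2@1, authorship .....
After op 4 (move_left): buffer="wwvuu" (len 5), cursors c1@0 c2@0, authorship .....
After op 5 (insert('e')): buffer="eewwvuu" (len 7), cursors c1@2 c2@2, authorship 12.....
Authorship (.=original, N=cursor N): 1 2 . . . . .
Index 1: author = 2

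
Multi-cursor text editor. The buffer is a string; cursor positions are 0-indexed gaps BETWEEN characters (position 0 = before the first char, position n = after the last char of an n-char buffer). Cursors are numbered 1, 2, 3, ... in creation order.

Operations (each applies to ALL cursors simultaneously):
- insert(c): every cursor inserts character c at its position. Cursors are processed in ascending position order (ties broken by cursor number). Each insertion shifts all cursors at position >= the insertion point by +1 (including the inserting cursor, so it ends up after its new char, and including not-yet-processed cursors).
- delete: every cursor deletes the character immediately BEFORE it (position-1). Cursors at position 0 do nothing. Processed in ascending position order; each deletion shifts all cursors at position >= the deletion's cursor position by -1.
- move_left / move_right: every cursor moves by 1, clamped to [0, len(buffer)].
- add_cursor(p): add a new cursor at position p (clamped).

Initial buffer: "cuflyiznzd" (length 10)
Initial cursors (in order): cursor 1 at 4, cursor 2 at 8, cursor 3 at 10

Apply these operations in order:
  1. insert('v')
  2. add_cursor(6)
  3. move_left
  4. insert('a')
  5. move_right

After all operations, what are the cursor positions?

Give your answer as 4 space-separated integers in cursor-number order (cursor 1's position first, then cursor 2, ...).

After op 1 (insert('v')): buffer="cuflvyiznvzdv" (len 13), cursors c1@5 c2@10 c3@13, authorship ....1....2..3
After op 2 (add_cursor(6)): buffer="cuflvyiznvzdv" (len 13), cursors c1@5 c4@6 c2@10 c3@13, authorship ....1....2..3
After op 3 (move_left): buffer="cuflvyiznvzdv" (len 13), cursors c1@4 c4@5 c2@9 c3@12, authorship ....1....2..3
After op 4 (insert('a')): buffer="cuflavayiznavzdav" (len 17), cursors c1@5 c4@7 c2@12 c3@16, authorship ....114....22..33
After op 5 (move_right): buffer="cuflavayiznavzdav" (len 17), cursors c1@6 c4@8 c2@13 c3@17, authorship ....114....22..33

Answer: 6 13 17 8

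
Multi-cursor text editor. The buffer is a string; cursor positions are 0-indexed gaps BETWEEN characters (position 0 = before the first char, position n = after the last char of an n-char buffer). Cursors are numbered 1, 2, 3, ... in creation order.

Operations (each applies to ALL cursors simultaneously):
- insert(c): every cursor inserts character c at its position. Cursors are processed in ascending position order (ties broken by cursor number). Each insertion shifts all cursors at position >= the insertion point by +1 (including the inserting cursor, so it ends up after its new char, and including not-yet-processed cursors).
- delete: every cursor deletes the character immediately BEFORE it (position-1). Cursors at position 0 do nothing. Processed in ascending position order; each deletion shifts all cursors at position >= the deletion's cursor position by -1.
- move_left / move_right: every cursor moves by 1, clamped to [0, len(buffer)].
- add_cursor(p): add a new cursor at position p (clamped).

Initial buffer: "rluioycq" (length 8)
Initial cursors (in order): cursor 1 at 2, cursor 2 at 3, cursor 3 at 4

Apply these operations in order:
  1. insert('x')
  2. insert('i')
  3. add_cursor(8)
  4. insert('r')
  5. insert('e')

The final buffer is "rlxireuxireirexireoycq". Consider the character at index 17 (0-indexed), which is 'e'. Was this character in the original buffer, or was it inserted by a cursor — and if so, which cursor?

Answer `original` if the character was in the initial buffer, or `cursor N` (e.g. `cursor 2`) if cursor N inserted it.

After op 1 (insert('x')): buffer="rlxuxixoycq" (len 11), cursors c1@3 c2@5 c3@7, authorship ..1.2.3....
After op 2 (insert('i')): buffer="rlxiuxiixioycq" (len 14), cursors c1@4 c2@7 c3@10, authorship ..11.22.33....
After op 3 (add_cursor(8)): buffer="rlxiuxiixioycq" (len 14), cursors c1@4 c2@7 c4@8 c3@10, authorship ..11.22.33....
After op 4 (insert('r')): buffer="rlxiruxirirxiroycq" (len 18), cursors c1@5 c2@9 c4@11 c3@14, authorship ..111.222.4333....
After op 5 (insert('e')): buffer="rlxireuxireirexireoycq" (len 22), cursors c1@6 c2@11 c4@14 c3@18, authorship ..1111.2222.443333....
Authorship (.=original, N=cursor N): . . 1 1 1 1 . 2 2 2 2 . 4 4 3 3 3 3 . . . .
Index 17: author = 3

Answer: cursor 3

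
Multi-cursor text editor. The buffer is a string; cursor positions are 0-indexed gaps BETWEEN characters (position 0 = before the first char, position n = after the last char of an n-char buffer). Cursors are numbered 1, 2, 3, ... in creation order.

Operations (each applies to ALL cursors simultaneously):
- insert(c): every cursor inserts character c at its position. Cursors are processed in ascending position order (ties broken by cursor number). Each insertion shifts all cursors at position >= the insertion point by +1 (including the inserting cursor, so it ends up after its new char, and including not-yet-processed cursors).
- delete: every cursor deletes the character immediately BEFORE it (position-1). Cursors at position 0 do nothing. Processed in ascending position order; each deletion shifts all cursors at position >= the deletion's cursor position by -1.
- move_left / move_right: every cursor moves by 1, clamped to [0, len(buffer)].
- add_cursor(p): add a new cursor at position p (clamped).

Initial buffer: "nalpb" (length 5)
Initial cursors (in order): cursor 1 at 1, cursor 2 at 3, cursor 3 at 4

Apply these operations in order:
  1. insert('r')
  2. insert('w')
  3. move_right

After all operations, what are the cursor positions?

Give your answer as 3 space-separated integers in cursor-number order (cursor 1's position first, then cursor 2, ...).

After op 1 (insert('r')): buffer="nralrprb" (len 8), cursors c1@2 c2@5 c3@7, authorship .1..2.3.
After op 2 (insert('w')): buffer="nrwalrwprwb" (len 11), cursors c1@3 c2@7 c3@10, authorship .11..22.33.
After op 3 (move_right): buffer="nrwalrwprwb" (len 11), cursors c1@4 c2@8 c3@11, authorship .11..22.33.

Answer: 4 8 11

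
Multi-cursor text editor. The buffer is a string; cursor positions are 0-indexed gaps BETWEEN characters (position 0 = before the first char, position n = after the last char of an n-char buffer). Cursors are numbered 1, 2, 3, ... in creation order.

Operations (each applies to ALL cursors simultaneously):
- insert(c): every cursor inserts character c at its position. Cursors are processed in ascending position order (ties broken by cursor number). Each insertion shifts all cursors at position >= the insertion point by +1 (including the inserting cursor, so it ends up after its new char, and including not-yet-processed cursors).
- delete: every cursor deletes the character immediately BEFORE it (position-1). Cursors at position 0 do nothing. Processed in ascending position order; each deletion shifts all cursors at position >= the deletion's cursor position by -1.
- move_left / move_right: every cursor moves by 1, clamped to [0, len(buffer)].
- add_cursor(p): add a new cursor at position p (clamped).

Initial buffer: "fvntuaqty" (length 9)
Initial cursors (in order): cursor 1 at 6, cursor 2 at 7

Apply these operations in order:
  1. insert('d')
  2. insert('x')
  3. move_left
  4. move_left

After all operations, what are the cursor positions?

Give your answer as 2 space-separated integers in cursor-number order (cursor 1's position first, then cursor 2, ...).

Answer: 6 9

Derivation:
After op 1 (insert('d')): buffer="fvntuadqdty" (len 11), cursors c1@7 c2@9, authorship ......1.2..
After op 2 (insert('x')): buffer="fvntuadxqdxty" (len 13), cursors c1@8 c2@11, authorship ......11.22..
After op 3 (move_left): buffer="fvntuadxqdxty" (len 13), cursors c1@7 c2@10, authorship ......11.22..
After op 4 (move_left): buffer="fvntuadxqdxty" (len 13), cursors c1@6 c2@9, authorship ......11.22..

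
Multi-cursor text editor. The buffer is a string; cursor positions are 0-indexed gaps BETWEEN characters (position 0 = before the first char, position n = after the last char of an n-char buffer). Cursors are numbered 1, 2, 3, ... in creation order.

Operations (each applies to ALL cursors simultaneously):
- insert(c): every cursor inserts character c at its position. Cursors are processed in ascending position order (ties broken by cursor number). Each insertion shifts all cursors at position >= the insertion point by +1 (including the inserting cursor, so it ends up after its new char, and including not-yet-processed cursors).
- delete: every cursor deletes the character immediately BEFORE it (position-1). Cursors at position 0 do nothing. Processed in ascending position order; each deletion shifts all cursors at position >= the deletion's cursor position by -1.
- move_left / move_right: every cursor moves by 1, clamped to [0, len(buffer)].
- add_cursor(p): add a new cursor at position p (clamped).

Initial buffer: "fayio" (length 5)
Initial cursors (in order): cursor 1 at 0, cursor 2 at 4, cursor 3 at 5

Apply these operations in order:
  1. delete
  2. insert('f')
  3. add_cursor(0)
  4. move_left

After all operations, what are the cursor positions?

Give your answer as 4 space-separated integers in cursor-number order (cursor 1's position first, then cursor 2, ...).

After op 1 (delete): buffer="fay" (len 3), cursors c1@0 c2@3 c3@3, authorship ...
After op 2 (insert('f')): buffer="ffayff" (len 6), cursors c1@1 c2@6 c3@6, authorship 1...23
After op 3 (add_cursor(0)): buffer="ffayff" (len 6), cursors c4@0 c1@1 c2@6 c3@6, authorship 1...23
After op 4 (move_left): buffer="ffayff" (len 6), cursors c1@0 c4@0 c2@5 c3@5, authorship 1...23

Answer: 0 5 5 0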